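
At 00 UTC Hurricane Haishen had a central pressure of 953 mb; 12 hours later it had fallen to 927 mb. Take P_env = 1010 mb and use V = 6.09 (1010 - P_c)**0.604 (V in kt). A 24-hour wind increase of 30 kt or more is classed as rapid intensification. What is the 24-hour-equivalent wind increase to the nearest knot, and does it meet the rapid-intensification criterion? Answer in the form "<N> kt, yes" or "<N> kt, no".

V₁: ΔP = 57, V ≈ 6.09 × 57^0.604 ≈ 70.01 kt.
V₂: ΔP = 83, V ≈ 6.09 × 83^0.604 ≈ 87.85 kt.
ΔV over 12 h = 17.84 kt → 24 h equivalent = 17.84 × 24/12 ≈ 35.68 kt.
36 kt ≥ 30 kt ⇒ rapid intensification.

36 kt, yes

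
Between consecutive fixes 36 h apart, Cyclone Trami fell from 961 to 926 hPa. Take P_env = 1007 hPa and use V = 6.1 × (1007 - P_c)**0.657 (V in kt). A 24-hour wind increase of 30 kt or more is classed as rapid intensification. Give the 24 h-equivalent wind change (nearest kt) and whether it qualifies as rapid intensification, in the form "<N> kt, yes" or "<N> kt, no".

V₁: ΔP = 46, V ≈ 6.1 × 46^0.657 ≈ 75.47 kt.
V₂: ΔP = 81, V ≈ 6.1 × 81^0.657 ≈ 109.45 kt.
ΔV over 36 h = 33.98 kt → 24 h equivalent = 33.98 × 24/36 ≈ 22.65 kt.
23 kt < 30 kt ⇒ not rapid intensification.

23 kt, no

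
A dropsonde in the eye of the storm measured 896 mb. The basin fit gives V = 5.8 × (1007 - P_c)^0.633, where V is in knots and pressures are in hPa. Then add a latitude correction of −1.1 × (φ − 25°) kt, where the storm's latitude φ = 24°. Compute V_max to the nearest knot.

115 kt

ΔP = 1007 − 896 = 111 mb.
111^0.633 ≈ 19.710.
V ≈ 5.8 × 19.710 ≈ 114.3 kt.
Latitude correction: −1.1 × (24 − 25) = 1.1 kt.
Corrected V ≈ 115.4 kt → 115 kt.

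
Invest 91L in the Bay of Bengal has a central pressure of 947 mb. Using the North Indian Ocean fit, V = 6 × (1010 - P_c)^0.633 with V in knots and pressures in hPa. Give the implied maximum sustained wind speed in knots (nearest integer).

ΔP = 1010 − 947 = 63 mb.
63^0.633 ≈ 13.772.
V ≈ 6 × 13.772 ≈ 82.6 kt.

83 kt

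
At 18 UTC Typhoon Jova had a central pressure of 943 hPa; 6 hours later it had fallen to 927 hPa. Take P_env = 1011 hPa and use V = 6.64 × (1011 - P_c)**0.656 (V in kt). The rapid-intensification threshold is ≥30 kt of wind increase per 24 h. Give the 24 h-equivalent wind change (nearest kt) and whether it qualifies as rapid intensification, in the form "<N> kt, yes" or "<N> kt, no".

63 kt, yes

V₁: ΔP = 68, V ≈ 6.64 × 68^0.656 ≈ 105.75 kt.
V₂: ΔP = 84, V ≈ 6.64 × 84^0.656 ≈ 121.48 kt.
ΔV over 6 h = 15.73 kt → 24 h equivalent = 15.73 × 24/6 ≈ 62.92 kt.
63 kt ≥ 30 kt ⇒ rapid intensification.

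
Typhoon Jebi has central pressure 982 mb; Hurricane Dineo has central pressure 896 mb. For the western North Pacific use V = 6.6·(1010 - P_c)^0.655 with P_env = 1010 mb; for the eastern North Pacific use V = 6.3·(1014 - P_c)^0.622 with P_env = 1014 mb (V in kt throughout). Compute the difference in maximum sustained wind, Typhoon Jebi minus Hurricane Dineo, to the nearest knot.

-64 kt

Typhoon Jebi: ΔP = 28; V ≈ 6.6 × 28^0.655 ≈ 58.54 kt.
Hurricane Dineo: ΔP = 118; V ≈ 6.3 × 118^0.622 ≈ 122.48 kt.
Difference ≈ 58.54 − 122.48 = -63.94 → -64 kt.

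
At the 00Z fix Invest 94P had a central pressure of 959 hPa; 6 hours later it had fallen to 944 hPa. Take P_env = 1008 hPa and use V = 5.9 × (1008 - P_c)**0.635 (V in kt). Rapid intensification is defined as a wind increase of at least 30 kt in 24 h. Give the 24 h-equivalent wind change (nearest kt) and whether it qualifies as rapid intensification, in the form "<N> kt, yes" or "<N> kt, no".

V₁: ΔP = 49, V ≈ 5.9 × 49^0.635 ≈ 69.84 kt.
V₂: ΔP = 64, V ≈ 5.9 × 64^0.635 ≈ 82.75 kt.
ΔV over 6 h = 12.91 kt → 24 h equivalent = 12.91 × 24/6 ≈ 51.64 kt.
52 kt ≥ 30 kt ⇒ rapid intensification.

52 kt, yes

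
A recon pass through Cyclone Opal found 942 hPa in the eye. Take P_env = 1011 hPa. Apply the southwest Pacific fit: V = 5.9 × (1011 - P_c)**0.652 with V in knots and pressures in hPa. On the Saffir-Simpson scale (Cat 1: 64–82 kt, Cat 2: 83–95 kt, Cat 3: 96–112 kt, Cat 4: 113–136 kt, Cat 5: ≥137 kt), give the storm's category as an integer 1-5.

ΔP = 1011 − 942 = 69 hPa.
V ≈ 5.9 × 69^0.652 = 5.9 × 15.81 ≈ 93 kt.
93 kt falls in the Category 2 band.

2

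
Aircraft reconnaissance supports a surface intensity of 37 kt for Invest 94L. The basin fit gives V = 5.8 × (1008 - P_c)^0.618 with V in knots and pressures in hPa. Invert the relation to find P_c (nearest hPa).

ΔP = (V / 5.8)^(1/0.618) = (37/5.8)^1.618.
37/5.8 = 6.379; 6.379^1.618 ≈ 20.06 hPa.
P_c = 1008 − 20.06 = 987.94 ≈ 988 hPa.

988 hPa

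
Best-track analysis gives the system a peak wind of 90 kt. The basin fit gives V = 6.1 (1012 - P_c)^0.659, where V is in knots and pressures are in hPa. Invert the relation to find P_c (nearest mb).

ΔP = (V / 6.1)^(1/0.659) = (90/6.1)^1.517.
90/6.1 = 14.754; 14.754^1.517 ≈ 59.40 mb.
P_c = 1012 − 59.40 = 952.60 ≈ 953 mb.

953 mb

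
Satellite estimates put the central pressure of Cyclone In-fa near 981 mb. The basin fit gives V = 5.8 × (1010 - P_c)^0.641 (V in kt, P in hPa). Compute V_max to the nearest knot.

ΔP = 1010 − 981 = 29 mb.
29^0.641 ≈ 8.658.
V ≈ 5.8 × 8.658 ≈ 50.2 kt.

50 kt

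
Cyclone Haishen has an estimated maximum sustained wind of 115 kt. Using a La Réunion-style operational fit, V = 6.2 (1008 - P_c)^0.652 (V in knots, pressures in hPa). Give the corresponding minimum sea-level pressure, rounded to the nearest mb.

ΔP = (V / 6.2)^(1/0.652) = (115/6.2)^1.534.
115/6.2 = 18.548; 18.548^1.534 ≈ 88.16 mb.
P_c = 1008 − 88.16 = 919.84 ≈ 920 mb.

920 mb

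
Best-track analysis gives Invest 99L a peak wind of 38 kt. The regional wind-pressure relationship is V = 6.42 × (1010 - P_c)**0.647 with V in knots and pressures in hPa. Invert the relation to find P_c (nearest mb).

ΔP = (V / 6.42)^(1/0.647) = (38/6.42)^1.546.
38/6.42 = 5.919; 5.919^1.546 ≈ 15.62 mb.
P_c = 1010 − 15.62 = 994.38 ≈ 994 mb.

994 mb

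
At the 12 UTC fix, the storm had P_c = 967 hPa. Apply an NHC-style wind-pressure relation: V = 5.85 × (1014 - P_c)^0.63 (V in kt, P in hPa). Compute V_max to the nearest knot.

66 kt

ΔP = 1014 − 967 = 47 hPa.
47^0.63 ≈ 11.309.
V ≈ 5.85 × 11.309 ≈ 66.2 kt.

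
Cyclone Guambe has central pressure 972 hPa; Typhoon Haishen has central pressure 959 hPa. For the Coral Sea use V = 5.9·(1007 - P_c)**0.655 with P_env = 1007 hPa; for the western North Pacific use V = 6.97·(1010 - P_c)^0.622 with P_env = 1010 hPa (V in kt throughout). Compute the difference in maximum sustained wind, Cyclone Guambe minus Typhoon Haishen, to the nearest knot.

-20 kt

Cyclone Guambe: ΔP = 35; V ≈ 5.9 × 35^0.655 ≈ 60.56 kt.
Typhoon Haishen: ΔP = 51; V ≈ 6.97 × 51^0.622 ≈ 80.42 kt.
Difference ≈ 60.56 − 80.42 = -19.86 → -20 kt.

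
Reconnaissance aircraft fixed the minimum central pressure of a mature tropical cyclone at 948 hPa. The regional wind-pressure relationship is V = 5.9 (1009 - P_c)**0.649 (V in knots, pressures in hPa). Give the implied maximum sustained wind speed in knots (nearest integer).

ΔP = 1009 − 948 = 61 hPa.
61^0.649 ≈ 14.411.
V ≈ 5.9 × 14.411 ≈ 85.0 kt.

85 kt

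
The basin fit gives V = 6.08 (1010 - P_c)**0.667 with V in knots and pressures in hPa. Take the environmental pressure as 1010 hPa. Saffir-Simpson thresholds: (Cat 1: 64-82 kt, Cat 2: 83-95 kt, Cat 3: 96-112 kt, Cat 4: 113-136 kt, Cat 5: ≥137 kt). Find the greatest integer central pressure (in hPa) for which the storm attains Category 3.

947 hPa

Category 3 begins at V = 96 kt.
Required ΔP = (96/6.08)^(1/0.667) = 15.789^1.499 ≈ 62.61 hPa.
P_c ≤ 1010 − 62.61 = 947.39, so the highest integer P_c is 947 hPa.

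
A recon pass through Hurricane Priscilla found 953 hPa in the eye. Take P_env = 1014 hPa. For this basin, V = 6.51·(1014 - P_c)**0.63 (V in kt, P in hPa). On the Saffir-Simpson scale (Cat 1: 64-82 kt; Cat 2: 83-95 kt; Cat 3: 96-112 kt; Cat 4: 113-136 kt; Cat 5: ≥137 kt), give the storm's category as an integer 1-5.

ΔP = 1014 − 953 = 61 hPa.
V ≈ 6.51 × 61^0.63 = 6.51 × 13.33 ≈ 87 kt.
87 kt falls in the Category 2 band.

2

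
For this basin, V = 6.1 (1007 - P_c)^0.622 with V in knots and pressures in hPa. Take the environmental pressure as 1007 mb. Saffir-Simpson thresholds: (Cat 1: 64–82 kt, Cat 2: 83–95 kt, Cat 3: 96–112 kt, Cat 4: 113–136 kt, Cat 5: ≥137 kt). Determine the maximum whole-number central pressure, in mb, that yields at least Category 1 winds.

Category 1 begins at V = 64 kt.
Required ΔP = (64/6.1)^(1/0.622) = 10.492^1.608 ≈ 43.78 mb.
P_c ≤ 1007 − 43.78 = 963.22, so the highest integer P_c is 963 mb.

963 mb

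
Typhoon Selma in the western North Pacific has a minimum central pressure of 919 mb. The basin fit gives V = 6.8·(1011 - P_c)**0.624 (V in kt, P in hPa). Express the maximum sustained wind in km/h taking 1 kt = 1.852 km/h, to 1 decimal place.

ΔP = 1011 − 919 = 92 mb.
V ≈ 6.8 × 92^0.624 = 6.8 × 16.804 ≈ 114.265 kt.
114.265 × 1.852 ≈ 211.62 km/h → 211.6 km/h.

211.6 km/h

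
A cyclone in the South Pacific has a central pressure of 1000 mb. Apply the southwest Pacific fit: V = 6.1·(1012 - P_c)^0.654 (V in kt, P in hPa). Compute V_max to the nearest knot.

ΔP = 1012 − 1000 = 12 mb.
12^0.654 ≈ 5.079.
V ≈ 6.1 × 5.079 ≈ 31.0 kt.

31 kt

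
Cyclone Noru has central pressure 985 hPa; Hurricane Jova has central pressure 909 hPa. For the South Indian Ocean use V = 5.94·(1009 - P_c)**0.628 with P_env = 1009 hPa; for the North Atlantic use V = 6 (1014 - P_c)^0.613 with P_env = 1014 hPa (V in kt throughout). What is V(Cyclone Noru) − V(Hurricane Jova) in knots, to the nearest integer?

-60 kt

Cyclone Noru: ΔP = 24; V ≈ 5.94 × 24^0.628 ≈ 43.71 kt.
Hurricane Jova: ΔP = 105; V ≈ 6 × 105^0.613 ≈ 104.03 kt.
Difference ≈ 43.71 − 104.03 = -60.32 → -60 kt.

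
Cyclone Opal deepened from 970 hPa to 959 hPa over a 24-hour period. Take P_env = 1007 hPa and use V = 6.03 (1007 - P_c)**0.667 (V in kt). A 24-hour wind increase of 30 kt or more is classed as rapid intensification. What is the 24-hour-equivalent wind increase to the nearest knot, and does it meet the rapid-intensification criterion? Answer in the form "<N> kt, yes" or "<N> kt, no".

V₁: ΔP = 37, V ≈ 6.03 × 37^0.667 ≈ 67.04 kt.
V₂: ΔP = 48, V ≈ 6.03 × 48^0.667 ≈ 79.75 kt.
ΔV over 24 h = 12.71 kt → 24 h equivalent = 12.71 × 24/24 ≈ 12.71 kt.
13 kt < 30 kt ⇒ not rapid intensification.

13 kt, no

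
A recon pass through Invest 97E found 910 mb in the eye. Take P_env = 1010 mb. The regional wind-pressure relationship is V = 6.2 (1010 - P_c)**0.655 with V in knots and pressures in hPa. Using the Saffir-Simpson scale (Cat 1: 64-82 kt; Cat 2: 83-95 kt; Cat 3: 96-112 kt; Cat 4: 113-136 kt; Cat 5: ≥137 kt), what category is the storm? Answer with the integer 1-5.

4

ΔP = 1010 − 910 = 100 mb.
V ≈ 6.2 × 100^0.655 = 6.2 × 20.42 ≈ 127 kt.
127 kt falls in the Category 4 band.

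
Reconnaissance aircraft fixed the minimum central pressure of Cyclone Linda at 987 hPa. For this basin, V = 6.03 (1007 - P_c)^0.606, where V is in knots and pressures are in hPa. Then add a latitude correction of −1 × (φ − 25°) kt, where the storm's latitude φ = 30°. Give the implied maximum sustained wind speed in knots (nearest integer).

ΔP = 1007 − 987 = 20 hPa.
20^0.606 ≈ 6.144.
V ≈ 6.03 × 6.144 ≈ 37.0 kt.
Latitude correction: −1 × (30 − 25) = -5 kt.
Corrected V ≈ 32 kt → 32 kt.

32 kt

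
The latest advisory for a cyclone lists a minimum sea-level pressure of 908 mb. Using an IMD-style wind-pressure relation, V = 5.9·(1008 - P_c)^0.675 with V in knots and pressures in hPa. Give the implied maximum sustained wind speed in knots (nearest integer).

ΔP = 1008 − 908 = 100 mb.
100^0.675 ≈ 22.387.
V ≈ 5.9 × 22.387 ≈ 132.1 kt.

132 kt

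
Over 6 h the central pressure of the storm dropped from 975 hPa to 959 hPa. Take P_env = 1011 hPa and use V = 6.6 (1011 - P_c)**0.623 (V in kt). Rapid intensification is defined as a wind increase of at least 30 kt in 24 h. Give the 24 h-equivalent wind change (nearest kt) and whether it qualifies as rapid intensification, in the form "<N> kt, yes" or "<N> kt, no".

63 kt, yes

V₁: ΔP = 36, V ≈ 6.6 × 36^0.623 ≈ 61.53 kt.
V₂: ΔP = 52, V ≈ 6.6 × 52^0.623 ≈ 77.38 kt.
ΔV over 6 h = 15.85 kt → 24 h equivalent = 15.85 × 24/6 ≈ 63.40 kt.
63 kt ≥ 30 kt ⇒ rapid intensification.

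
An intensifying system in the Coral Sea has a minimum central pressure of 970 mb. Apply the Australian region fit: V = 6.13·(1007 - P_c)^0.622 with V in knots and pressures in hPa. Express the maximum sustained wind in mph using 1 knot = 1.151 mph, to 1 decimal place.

ΔP = 1007 − 970 = 37 mb.
V ≈ 6.13 × 37^0.622 = 6.13 × 9.450 ≈ 57.927 kt.
57.927 × 1.151 ≈ 66.67 mph → 66.7 mph.

66.7 mph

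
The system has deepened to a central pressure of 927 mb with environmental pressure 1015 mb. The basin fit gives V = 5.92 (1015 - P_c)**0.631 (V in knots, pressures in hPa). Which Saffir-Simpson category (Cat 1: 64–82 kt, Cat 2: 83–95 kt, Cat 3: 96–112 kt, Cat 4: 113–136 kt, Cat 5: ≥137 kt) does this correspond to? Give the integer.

3

ΔP = 1015 − 927 = 88 mb.
V ≈ 5.92 × 88^0.631 = 5.92 × 16.86 ≈ 100 kt.
100 kt falls in the Category 3 band.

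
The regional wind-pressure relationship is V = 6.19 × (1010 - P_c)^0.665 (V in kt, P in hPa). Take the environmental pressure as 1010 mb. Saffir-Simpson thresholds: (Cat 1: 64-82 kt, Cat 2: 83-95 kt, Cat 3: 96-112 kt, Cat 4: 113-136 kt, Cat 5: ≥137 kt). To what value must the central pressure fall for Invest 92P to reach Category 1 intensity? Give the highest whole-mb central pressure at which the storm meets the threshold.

976 mb

Category 1 begins at V = 64 kt.
Required ΔP = (64/6.19)^(1/0.665) = 10.339^1.504 ≈ 33.54 mb.
P_c ≤ 1010 − 33.54 = 976.46, so the highest integer P_c is 976 mb.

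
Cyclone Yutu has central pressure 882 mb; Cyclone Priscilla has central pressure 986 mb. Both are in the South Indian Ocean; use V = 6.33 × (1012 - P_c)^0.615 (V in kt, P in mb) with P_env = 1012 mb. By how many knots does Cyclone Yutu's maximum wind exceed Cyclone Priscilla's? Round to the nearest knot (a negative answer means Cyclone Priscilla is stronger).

79 kt

Cyclone Yutu: ΔP = 130; V ≈ 6.33 × 130^0.615 ≈ 126.32 kt.
Cyclone Priscilla: ΔP = 26; V ≈ 6.33 × 26^0.615 ≈ 46.95 kt.
Difference ≈ 126.32 − 46.95 = 79.37 → 79 kt.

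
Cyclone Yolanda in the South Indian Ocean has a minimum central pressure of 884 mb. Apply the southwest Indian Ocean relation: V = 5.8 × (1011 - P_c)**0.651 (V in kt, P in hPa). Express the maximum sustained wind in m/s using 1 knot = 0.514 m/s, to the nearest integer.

70 m/s

ΔP = 1011 − 884 = 127 mb.
V ≈ 5.8 × 127^0.651 = 5.8 × 23.419 ≈ 135.833 kt.
135.833 × 0.514 ≈ 69.82 m/s → 70 m/s.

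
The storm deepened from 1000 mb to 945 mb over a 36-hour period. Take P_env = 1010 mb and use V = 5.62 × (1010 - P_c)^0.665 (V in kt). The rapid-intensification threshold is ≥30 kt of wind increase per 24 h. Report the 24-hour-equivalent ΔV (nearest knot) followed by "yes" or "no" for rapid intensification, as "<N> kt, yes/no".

V₁: ΔP = 10, V ≈ 5.62 × 10^0.665 ≈ 25.99 kt.
V₂: ΔP = 65, V ≈ 5.62 × 65^0.665 ≈ 90.22 kt.
ΔV over 36 h = 64.23 kt → 24 h equivalent = 64.23 × 24/36 ≈ 42.82 kt.
43 kt ≥ 30 kt ⇒ rapid intensification.

43 kt, yes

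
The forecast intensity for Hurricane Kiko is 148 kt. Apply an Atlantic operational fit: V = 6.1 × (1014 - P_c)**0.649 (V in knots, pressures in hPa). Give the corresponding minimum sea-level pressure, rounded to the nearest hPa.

878 hPa

ΔP = (V / 6.1)^(1/0.649) = (148/6.1)^1.541.
148/6.1 = 24.262; 24.262^1.541 ≈ 136.13 hPa.
P_c = 1014 − 136.13 = 877.87 ≈ 878 hPa.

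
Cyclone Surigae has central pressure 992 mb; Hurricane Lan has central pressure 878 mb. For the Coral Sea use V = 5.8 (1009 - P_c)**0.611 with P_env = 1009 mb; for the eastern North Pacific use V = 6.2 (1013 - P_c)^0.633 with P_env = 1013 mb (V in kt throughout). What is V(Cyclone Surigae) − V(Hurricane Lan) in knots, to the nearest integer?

-106 kt

Cyclone Surigae: ΔP = 17; V ≈ 5.8 × 17^0.611 ≈ 32.75 kt.
Hurricane Lan: ΔP = 135; V ≈ 6.2 × 135^0.633 ≈ 138.32 kt.
Difference ≈ 32.75 − 138.32 = -105.57 → -106 kt.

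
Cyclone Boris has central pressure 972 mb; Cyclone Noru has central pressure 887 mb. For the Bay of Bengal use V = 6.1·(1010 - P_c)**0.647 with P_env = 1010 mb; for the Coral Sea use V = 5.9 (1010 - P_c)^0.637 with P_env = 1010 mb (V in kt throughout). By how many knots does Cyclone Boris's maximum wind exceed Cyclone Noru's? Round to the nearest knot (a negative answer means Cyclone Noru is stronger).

Cyclone Boris: ΔP = 38; V ≈ 6.1 × 38^0.647 ≈ 64.19 kt.
Cyclone Noru: ΔP = 123; V ≈ 5.9 × 123^0.637 ≈ 126.51 kt.
Difference ≈ 64.19 − 126.51 = -62.32 → -62 kt.

-62 kt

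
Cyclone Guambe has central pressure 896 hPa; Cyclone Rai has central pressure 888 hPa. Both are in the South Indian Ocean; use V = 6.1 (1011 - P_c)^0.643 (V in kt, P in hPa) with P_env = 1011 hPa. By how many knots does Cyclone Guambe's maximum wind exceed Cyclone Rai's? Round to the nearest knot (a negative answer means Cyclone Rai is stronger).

Cyclone Guambe: ΔP = 115; V ≈ 6.1 × 115^0.643 ≈ 128.93 kt.
Cyclone Rai: ΔP = 123; V ≈ 6.1 × 123^0.643 ≈ 134.63 kt.
Difference ≈ 128.93 − 134.63 = -5.70 → -6 kt.

-6 kt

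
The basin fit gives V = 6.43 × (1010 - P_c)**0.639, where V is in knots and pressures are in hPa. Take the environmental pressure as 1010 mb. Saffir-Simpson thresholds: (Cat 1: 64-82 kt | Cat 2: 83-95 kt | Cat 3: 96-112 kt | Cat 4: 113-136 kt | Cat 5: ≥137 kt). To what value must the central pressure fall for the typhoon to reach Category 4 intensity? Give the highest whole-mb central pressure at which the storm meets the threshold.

921 mb

Category 4 begins at V = 113 kt.
Required ΔP = (113/6.43)^(1/0.639) = 17.574^1.565 ≈ 88.75 mb.
P_c ≤ 1010 − 88.75 = 921.25, so the highest integer P_c is 921 mb.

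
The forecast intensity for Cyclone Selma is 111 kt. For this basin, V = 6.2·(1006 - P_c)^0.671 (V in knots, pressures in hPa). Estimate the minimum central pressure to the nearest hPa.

ΔP = (V / 6.2)^(1/0.671) = (111/6.2)^1.490.
111/6.2 = 17.903; 17.903^1.490 ≈ 73.66 hPa.
P_c = 1006 − 73.66 = 932.34 ≈ 932 hPa.

932 hPa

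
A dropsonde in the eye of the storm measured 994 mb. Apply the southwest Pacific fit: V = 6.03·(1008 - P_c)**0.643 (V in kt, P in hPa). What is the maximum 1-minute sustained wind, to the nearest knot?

ΔP = 1008 − 994 = 14 mb.
14^0.643 ≈ 5.457.
V ≈ 6.03 × 5.457 ≈ 32.9 kt.

33 kt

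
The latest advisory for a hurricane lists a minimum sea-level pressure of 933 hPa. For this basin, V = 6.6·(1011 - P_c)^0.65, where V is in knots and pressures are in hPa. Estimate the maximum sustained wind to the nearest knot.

ΔP = 1011 − 933 = 78 hPa.
78^0.65 ≈ 16.977.
V ≈ 6.6 × 16.977 ≈ 112.0 kt.

112 kt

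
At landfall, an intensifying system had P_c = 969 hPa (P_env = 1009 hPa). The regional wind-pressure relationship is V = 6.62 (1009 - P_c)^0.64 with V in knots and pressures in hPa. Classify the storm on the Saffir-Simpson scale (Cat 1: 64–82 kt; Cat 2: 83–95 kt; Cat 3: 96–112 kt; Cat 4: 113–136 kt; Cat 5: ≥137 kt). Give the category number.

1

ΔP = 1009 − 969 = 40 hPa.
V ≈ 6.62 × 40^0.64 = 6.62 × 10.60 ≈ 70 kt.
70 kt falls in the Category 1 band.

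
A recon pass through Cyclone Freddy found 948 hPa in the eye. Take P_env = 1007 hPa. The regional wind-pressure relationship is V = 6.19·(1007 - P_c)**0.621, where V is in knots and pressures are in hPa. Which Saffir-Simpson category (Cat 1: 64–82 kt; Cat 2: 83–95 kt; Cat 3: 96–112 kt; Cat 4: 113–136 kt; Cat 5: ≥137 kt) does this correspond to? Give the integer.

1

ΔP = 1007 − 948 = 59 hPa.
V ≈ 6.19 × 59^0.621 = 6.19 × 12.58 ≈ 78 kt.
78 kt falls in the Category 1 band.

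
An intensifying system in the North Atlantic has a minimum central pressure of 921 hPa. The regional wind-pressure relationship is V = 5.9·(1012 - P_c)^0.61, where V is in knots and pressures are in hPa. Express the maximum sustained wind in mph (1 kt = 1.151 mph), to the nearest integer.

ΔP = 1012 − 921 = 91 hPa.
V ≈ 5.9 × 91^0.61 = 5.9 × 15.668 ≈ 92.442 kt.
92.442 × 1.151 ≈ 106.40 mph → 106 mph.

106 mph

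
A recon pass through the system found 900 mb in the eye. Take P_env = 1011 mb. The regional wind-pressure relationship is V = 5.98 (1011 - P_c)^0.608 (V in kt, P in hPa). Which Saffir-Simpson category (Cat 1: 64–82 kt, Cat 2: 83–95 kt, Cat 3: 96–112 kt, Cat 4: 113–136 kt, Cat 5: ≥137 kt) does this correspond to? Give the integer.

ΔP = 1011 − 900 = 111 mb.
V ≈ 5.98 × 111^0.608 = 5.98 × 17.52 ≈ 105 kt.
105 kt falls in the Category 3 band.

3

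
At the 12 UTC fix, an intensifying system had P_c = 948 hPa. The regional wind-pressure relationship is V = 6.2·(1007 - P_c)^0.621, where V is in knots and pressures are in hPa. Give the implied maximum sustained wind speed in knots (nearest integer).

ΔP = 1007 − 948 = 59 hPa.
59^0.621 ≈ 12.581.
V ≈ 6.2 × 12.581 ≈ 78.0 kt.

78 kt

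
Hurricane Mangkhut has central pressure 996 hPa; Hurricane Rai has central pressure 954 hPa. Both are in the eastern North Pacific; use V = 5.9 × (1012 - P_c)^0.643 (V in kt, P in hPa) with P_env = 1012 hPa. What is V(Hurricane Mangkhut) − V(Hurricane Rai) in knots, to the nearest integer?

-45 kt

Hurricane Mangkhut: ΔP = 16; V ≈ 5.9 × 16^0.643 ≈ 35.08 kt.
Hurricane Rai: ΔP = 58; V ≈ 5.9 × 58^0.643 ≈ 80.30 kt.
Difference ≈ 35.08 − 80.30 = -45.22 → -45 kt.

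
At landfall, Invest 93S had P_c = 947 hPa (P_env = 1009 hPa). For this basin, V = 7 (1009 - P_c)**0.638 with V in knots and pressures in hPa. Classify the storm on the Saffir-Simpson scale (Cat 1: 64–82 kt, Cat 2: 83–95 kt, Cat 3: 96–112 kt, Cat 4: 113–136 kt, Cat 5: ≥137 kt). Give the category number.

3

ΔP = 1009 − 947 = 62 hPa.
V ≈ 7 × 62^0.638 = 7 × 13.92 ≈ 97 kt.
97 kt falls in the Category 3 band.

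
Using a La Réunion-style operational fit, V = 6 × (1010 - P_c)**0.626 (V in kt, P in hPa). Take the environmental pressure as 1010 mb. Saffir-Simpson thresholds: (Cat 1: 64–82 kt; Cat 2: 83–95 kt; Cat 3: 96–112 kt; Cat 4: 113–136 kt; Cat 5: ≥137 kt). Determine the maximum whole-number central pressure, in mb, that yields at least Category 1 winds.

Category 1 begins at V = 64 kt.
Required ΔP = (64/6)^(1/0.626) = 10.667^1.597 ≈ 43.88 mb.
P_c ≤ 1010 − 43.88 = 966.12, so the highest integer P_c is 966 mb.

966 mb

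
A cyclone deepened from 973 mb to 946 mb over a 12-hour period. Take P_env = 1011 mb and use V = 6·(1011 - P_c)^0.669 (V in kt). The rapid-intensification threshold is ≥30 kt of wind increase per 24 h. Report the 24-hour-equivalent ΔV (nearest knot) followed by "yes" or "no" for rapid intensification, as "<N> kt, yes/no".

V₁: ΔP = 38, V ≈ 6 × 38^0.669 ≈ 68.40 kt.
V₂: ΔP = 65, V ≈ 6 × 65^0.669 ≈ 97.95 kt.
ΔV over 12 h = 29.55 kt → 24 h equivalent = 29.55 × 24/12 ≈ 59.10 kt.
59 kt ≥ 30 kt ⇒ rapid intensification.

59 kt, yes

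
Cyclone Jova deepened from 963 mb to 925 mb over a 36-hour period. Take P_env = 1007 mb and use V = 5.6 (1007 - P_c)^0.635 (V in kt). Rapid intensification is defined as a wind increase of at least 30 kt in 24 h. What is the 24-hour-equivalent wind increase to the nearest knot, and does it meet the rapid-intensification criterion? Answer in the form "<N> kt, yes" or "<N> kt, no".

20 kt, no

V₁: ΔP = 44, V ≈ 5.6 × 44^0.635 ≈ 61.91 kt.
V₂: ΔP = 82, V ≈ 5.6 × 82^0.635 ≈ 91.93 kt.
ΔV over 36 h = 30.02 kt → 24 h equivalent = 30.02 × 24/36 ≈ 20.01 kt.
20 kt < 30 kt ⇒ not rapid intensification.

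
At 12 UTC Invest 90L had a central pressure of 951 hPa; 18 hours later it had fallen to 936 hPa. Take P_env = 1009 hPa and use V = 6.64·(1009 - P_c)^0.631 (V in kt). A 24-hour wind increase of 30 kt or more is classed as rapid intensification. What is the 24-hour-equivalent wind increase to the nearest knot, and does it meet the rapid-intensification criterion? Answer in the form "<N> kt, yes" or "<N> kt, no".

18 kt, no

V₁: ΔP = 58, V ≈ 6.64 × 58^0.631 ≈ 86.08 kt.
V₂: ΔP = 73, V ≈ 6.64 × 73^0.631 ≈ 99.52 kt.
ΔV over 18 h = 13.44 kt → 24 h equivalent = 13.44 × 24/18 ≈ 17.92 kt.
18 kt < 30 kt ⇒ not rapid intensification.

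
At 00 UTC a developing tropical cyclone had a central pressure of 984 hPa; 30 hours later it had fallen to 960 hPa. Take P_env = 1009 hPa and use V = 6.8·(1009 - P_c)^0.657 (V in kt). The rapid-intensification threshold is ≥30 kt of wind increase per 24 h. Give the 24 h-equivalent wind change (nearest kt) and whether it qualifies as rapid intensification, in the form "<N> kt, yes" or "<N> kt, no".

25 kt, no

V₁: ΔP = 25, V ≈ 6.8 × 25^0.657 ≈ 56.36 kt.
V₂: ΔP = 49, V ≈ 6.8 × 49^0.657 ≈ 87.69 kt.
ΔV over 30 h = 31.33 kt → 24 h equivalent = 31.33 × 24/30 ≈ 25.06 kt.
25 kt < 30 kt ⇒ not rapid intensification.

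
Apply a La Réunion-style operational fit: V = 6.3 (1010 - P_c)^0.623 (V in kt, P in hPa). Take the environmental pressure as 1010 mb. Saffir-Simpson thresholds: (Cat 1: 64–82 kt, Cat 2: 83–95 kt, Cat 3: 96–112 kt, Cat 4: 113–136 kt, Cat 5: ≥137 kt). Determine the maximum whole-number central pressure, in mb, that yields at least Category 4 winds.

907 mb

Category 4 begins at V = 113 kt.
Required ΔP = (113/6.3)^(1/0.623) = 17.937^1.605 ≈ 102.90 mb.
P_c ≤ 1010 − 102.90 = 907.10, so the highest integer P_c is 907 mb.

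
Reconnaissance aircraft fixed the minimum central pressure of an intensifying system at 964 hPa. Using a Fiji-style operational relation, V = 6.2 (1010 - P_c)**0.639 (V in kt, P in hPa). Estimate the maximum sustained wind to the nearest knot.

ΔP = 1010 − 964 = 46 hPa.
46^0.639 ≈ 11.548.
V ≈ 6.2 × 11.548 ≈ 71.6 kt.

72 kt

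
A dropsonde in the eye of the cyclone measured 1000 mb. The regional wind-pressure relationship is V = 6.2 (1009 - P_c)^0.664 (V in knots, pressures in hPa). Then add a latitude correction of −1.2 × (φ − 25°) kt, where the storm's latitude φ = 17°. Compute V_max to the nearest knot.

36 kt

ΔP = 1009 − 1000 = 9 mb.
9^0.664 ≈ 4.301.
V ≈ 6.2 × 4.301 ≈ 26.7 kt.
Latitude correction: −1.2 × (17 − 25) = 9.6 kt.
Corrected V ≈ 36.3 kt → 36 kt.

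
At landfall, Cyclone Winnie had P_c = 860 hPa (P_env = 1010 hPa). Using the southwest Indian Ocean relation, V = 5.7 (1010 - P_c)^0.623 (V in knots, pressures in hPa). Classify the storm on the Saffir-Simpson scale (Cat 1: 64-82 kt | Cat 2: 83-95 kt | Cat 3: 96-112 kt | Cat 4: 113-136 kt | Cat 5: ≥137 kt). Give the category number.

ΔP = 1010 − 860 = 150 hPa.
V ≈ 5.7 × 150^0.623 = 5.7 × 22.68 ≈ 129 kt.
129 kt falls in the Category 4 band.

4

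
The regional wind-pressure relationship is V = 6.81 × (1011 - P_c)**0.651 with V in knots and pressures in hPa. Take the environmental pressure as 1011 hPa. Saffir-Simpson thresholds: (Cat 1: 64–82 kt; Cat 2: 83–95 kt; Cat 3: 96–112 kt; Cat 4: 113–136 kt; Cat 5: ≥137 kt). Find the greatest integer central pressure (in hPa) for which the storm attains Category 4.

Category 4 begins at V = 113 kt.
Required ΔP = (113/6.81)^(1/0.651) = 16.593^1.536 ≈ 74.81 hPa.
P_c ≤ 1011 − 74.81 = 936.19, so the highest integer P_c is 936 hPa.

936 hPa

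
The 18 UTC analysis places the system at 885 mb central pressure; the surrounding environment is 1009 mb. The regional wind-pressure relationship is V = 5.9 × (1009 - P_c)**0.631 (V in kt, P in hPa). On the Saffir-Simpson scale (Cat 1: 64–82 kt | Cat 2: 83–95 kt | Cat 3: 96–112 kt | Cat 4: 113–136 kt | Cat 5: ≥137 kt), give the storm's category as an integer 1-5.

ΔP = 1009 − 885 = 124 mb.
V ≈ 5.9 × 124^0.631 = 5.9 × 20.94 ≈ 124 kt.
124 kt falls in the Category 4 band.

4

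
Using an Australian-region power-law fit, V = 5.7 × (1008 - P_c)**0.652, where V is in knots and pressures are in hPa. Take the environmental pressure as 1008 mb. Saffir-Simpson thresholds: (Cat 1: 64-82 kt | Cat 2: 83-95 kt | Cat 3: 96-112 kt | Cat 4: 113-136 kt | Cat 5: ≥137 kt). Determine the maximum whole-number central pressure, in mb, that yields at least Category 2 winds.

Category 2 begins at V = 83 kt.
Required ΔP = (83/5.7)^(1/0.652) = 14.561^1.534 ≈ 60.82 mb.
P_c ≤ 1008 − 60.82 = 947.18, so the highest integer P_c is 947 mb.

947 mb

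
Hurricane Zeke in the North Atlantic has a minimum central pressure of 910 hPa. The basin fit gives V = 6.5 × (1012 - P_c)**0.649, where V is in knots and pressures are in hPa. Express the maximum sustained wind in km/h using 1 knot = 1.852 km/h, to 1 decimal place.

ΔP = 1012 − 910 = 102 hPa.
V ≈ 6.5 × 102^0.649 = 6.5 × 20.118 ≈ 130.766 kt.
130.766 × 1.852 ≈ 242.18 km/h → 242.2 km/h.

242.2 km/h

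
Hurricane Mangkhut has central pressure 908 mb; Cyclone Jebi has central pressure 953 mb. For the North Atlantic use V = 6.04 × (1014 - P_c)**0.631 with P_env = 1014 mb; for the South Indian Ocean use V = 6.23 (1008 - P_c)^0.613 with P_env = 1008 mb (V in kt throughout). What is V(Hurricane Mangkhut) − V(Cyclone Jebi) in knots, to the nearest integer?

42 kt

Hurricane Mangkhut: ΔP = 106; V ≈ 6.04 × 106^0.631 ≈ 114.55 kt.
Cyclone Jebi: ΔP = 55; V ≈ 6.23 × 55^0.613 ≈ 72.67 kt.
Difference ≈ 114.55 − 72.67 = 41.88 → 42 kt.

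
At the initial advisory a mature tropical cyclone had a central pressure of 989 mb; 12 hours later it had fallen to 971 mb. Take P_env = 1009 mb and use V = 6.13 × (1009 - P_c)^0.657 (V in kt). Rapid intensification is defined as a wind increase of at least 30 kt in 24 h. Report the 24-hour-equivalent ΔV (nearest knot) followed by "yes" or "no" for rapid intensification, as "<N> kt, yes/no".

46 kt, yes

V₁: ΔP = 20, V ≈ 6.13 × 20^0.657 ≈ 43.88 kt.
V₂: ΔP = 38, V ≈ 6.13 × 38^0.657 ≈ 66.89 kt.
ΔV over 12 h = 23.01 kt → 24 h equivalent = 23.01 × 24/12 ≈ 46.02 kt.
46 kt ≥ 30 kt ⇒ rapid intensification.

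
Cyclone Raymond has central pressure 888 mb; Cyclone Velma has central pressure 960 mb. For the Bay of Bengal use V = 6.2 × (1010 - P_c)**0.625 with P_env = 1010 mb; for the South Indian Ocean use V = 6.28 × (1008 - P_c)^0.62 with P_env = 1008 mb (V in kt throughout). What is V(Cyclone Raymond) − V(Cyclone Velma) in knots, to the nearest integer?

56 kt

Cyclone Raymond: ΔP = 122; V ≈ 6.2 × 122^0.625 ≈ 124.84 kt.
Cyclone Velma: ΔP = 48; V ≈ 6.28 × 48^0.62 ≈ 69.24 kt.
Difference ≈ 124.84 − 69.24 = 55.60 → 56 kt.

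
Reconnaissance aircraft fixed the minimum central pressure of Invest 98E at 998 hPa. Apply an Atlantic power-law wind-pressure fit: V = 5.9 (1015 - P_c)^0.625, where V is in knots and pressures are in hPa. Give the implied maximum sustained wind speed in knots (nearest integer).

ΔP = 1015 − 998 = 17 hPa.
17^0.625 ≈ 5.875.
V ≈ 5.9 × 5.875 ≈ 34.7 kt.

35 kt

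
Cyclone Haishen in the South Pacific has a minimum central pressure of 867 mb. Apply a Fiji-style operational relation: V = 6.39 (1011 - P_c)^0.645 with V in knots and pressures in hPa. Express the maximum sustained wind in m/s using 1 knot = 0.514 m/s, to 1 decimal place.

81.0 m/s

ΔP = 1011 − 867 = 144 mb.
V ≈ 6.39 × 144^0.645 = 6.39 × 24.669 ≈ 157.632 kt.
157.632 × 0.514 ≈ 81.02 m/s → 81.0 m/s.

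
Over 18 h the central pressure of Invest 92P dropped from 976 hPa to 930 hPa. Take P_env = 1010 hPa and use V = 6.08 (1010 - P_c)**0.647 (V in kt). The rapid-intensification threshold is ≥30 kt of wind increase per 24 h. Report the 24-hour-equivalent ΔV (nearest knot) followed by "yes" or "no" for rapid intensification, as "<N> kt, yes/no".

V₁: ΔP = 34, V ≈ 6.08 × 34^0.647 ≈ 59.53 kt.
V₂: ΔP = 80, V ≈ 6.08 × 80^0.647 ≈ 103.56 kt.
ΔV over 18 h = 44.03 kt → 24 h equivalent = 44.03 × 24/18 ≈ 58.71 kt.
59 kt ≥ 30 kt ⇒ rapid intensification.

59 kt, yes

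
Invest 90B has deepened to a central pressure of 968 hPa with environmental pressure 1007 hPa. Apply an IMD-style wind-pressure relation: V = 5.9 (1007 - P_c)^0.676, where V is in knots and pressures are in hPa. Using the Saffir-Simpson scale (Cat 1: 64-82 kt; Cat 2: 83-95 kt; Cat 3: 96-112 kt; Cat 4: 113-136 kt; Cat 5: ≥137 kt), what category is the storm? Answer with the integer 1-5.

ΔP = 1007 − 968 = 39 hPa.
V ≈ 5.9 × 39^0.676 = 5.9 × 11.90 ≈ 70 kt.
70 kt falls in the Category 1 band.

1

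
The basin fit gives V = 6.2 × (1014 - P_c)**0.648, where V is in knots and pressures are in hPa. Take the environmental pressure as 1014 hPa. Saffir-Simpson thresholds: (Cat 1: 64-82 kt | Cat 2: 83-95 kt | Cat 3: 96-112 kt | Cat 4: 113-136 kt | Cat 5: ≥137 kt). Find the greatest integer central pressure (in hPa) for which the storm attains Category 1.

977 hPa

Category 1 begins at V = 64 kt.
Required ΔP = (64/6.2)^(1/0.648) = 10.323^1.543 ≈ 36.68 hPa.
P_c ≤ 1014 − 36.68 = 977.32, so the highest integer P_c is 977 hPa.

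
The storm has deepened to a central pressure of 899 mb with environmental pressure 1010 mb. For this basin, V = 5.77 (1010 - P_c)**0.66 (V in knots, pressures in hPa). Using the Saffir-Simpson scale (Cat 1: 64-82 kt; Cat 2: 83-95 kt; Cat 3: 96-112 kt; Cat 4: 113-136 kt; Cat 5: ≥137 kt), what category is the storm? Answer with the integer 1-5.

4

ΔP = 1010 − 899 = 111 mb.
V ≈ 5.77 × 111^0.66 = 5.77 × 22.38 ≈ 129 kt.
129 kt falls in the Category 4 band.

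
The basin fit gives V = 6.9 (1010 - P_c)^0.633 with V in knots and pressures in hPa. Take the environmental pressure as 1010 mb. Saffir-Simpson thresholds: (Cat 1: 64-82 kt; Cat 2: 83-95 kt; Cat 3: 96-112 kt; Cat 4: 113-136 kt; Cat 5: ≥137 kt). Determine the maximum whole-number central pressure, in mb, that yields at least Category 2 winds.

Category 2 begins at V = 83 kt.
Required ΔP = (83/6.9)^(1/0.633) = 12.029^1.580 ≈ 50.88 mb.
P_c ≤ 1010 − 50.88 = 959.12, so the highest integer P_c is 959 mb.

959 mb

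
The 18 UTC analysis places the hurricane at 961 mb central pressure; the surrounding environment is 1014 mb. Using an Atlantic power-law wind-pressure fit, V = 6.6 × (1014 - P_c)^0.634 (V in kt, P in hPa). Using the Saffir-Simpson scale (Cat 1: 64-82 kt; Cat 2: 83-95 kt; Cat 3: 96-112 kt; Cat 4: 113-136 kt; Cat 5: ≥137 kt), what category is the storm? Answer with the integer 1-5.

1

ΔP = 1014 − 961 = 53 mb.
V ≈ 6.6 × 53^0.634 = 6.6 × 12.39 ≈ 82 kt.
82 kt falls in the Category 1 band.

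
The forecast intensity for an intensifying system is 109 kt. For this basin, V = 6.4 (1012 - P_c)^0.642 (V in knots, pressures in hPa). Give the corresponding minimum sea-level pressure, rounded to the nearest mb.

ΔP = (V / 6.4)^(1/0.642) = (109/6.4)^1.558.
109/6.4 = 17.031; 17.031^1.558 ≈ 82.76 mb.
P_c = 1012 − 82.76 = 929.24 ≈ 929 mb.

929 mb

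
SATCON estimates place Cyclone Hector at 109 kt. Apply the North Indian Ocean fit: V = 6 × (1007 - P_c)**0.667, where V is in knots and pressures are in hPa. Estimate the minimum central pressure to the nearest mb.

930 mb

ΔP = (V / 6)^(1/0.667) = (109/6)^1.499.
109/6 = 18.167; 18.167^1.499 ≈ 77.26 mb.
P_c = 1007 − 77.26 = 929.74 ≈ 930 mb.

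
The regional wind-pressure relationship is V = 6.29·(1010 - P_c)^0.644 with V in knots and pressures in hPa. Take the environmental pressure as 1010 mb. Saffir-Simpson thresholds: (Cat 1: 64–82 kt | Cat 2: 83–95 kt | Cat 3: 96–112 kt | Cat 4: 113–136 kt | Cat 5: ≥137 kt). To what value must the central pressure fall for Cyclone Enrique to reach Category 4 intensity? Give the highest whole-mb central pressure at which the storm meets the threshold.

921 mb

Category 4 begins at V = 113 kt.
Required ΔP = (113/6.29)^(1/0.644) = 17.965^1.553 ≈ 88.69 mb.
P_c ≤ 1010 − 88.69 = 921.31, so the highest integer P_c is 921 mb.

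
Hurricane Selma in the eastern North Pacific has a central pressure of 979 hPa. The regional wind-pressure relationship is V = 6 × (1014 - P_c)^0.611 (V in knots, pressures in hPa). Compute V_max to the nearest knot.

ΔP = 1014 − 979 = 35 hPa.
35^0.611 ≈ 8.779.
V ≈ 6 × 8.779 ≈ 52.7 kt.

53 kt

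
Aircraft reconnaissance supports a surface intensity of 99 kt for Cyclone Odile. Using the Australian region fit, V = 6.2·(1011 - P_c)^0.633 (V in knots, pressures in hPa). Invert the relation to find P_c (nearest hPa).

931 hPa

ΔP = (V / 6.2)^(1/0.633) = (99/6.2)^1.580.
99/6.2 = 15.968; 15.968^1.580 ≈ 79.59 hPa.
P_c = 1011 − 79.59 = 931.41 ≈ 931 hPa.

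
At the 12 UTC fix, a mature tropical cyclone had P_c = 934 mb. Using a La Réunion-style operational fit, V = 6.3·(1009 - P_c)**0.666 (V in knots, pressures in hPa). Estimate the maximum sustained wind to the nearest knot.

ΔP = 1009 − 934 = 75 mb.
75^0.666 ≈ 17.733.
V ≈ 6.3 × 17.733 ≈ 111.7 kt.

112 kt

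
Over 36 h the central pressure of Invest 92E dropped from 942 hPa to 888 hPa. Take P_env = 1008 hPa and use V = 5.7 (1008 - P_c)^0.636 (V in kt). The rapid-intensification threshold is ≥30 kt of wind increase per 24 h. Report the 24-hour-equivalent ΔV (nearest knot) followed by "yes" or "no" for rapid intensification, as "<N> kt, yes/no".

V₁: ΔP = 66, V ≈ 5.7 × 66^0.636 ≈ 81.87 kt.
V₂: ΔP = 120, V ≈ 5.7 × 120^0.636 ≈ 119.74 kt.
ΔV over 36 h = 37.87 kt → 24 h equivalent = 37.87 × 24/36 ≈ 25.25 kt.
25 kt < 30 kt ⇒ not rapid intensification.

25 kt, no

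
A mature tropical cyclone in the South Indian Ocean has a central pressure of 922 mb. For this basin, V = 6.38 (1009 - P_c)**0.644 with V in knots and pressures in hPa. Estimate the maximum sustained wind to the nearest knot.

113 kt

ΔP = 1009 − 922 = 87 mb.
87^0.644 ≈ 17.744.
V ≈ 6.38 × 17.744 ≈ 113.2 kt.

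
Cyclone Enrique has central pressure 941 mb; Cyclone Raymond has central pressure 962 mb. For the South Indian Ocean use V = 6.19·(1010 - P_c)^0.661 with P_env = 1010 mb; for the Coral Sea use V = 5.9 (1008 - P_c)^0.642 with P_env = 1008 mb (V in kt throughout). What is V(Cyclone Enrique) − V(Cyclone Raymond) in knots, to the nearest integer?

Cyclone Enrique: ΔP = 69; V ≈ 6.19 × 69^0.661 ≈ 101.66 kt.
Cyclone Raymond: ΔP = 46; V ≈ 5.9 × 46^0.642 ≈ 68.92 kt.
Difference ≈ 101.66 − 68.92 = 32.74 → 33 kt.

33 kt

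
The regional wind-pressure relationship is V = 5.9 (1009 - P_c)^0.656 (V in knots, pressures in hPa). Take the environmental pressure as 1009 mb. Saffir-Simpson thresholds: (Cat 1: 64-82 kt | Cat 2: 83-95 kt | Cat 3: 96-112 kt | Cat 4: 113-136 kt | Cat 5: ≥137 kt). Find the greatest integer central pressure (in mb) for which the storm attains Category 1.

971 mb

Category 1 begins at V = 64 kt.
Required ΔP = (64/5.9)^(1/0.656) = 10.847^1.524 ≈ 37.87 mb.
P_c ≤ 1009 − 37.87 = 971.13, so the highest integer P_c is 971 mb.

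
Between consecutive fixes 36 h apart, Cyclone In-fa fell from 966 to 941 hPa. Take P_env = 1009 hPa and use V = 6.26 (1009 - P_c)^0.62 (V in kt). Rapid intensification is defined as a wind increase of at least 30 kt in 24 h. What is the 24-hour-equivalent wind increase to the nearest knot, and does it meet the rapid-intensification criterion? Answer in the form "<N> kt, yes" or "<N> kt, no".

V₁: ΔP = 43, V ≈ 6.26 × 43^0.62 ≈ 64.47 kt.
V₂: ΔP = 68, V ≈ 6.26 × 68^0.62 ≈ 85.65 kt.
ΔV over 36 h = 21.18 kt → 24 h equivalent = 21.18 × 24/36 ≈ 14.12 kt.
14 kt < 30 kt ⇒ not rapid intensification.

14 kt, no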